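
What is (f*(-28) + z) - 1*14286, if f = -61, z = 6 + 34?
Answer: -12538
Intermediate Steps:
z = 40
(f*(-28) + z) - 1*14286 = (-61*(-28) + 40) - 1*14286 = (1708 + 40) - 14286 = 1748 - 14286 = -12538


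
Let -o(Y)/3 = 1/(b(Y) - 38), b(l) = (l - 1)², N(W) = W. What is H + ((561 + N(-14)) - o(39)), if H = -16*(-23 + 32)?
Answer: 566621/1406 ≈ 403.00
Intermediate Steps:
b(l) = (-1 + l)²
H = -144 (H = -16*9 = -144)
o(Y) = -3/(-38 + (-1 + Y)²) (o(Y) = -3/((-1 + Y)² - 38) = -3/(-38 + (-1 + Y)²))
H + ((561 + N(-14)) - o(39)) = -144 + ((561 - 14) - (-3)/(-38 + (-1 + 39)²)) = -144 + (547 - (-3)/(-38 + 38²)) = -144 + (547 - (-3)/(-38 + 1444)) = -144 + (547 - (-3)/1406) = -144 + (547 - 1*(-3/1406)) = -144 + (547 + 3/1406) = -144 + 769085/1406 = 566621/1406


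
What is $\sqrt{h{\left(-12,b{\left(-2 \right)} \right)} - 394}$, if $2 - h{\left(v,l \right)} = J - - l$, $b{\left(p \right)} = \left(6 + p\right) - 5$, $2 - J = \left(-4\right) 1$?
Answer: $i \sqrt{397} \approx 19.925 i$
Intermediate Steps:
$J = 6$ ($J = 2 - \left(-4\right) 1 = 2 - -4 = 2 + 4 = 6$)
$b{\left(p \right)} = 1 + p$
$h{\left(v,l \right)} = -4 - l$ ($h{\left(v,l \right)} = 2 - \left(6 - - l\right) = 2 - \left(6 + l\right) = -4 - l$)
$\sqrt{h{\left(-12,b{\left(-2 \right)} \right)} - 394} = \sqrt{\left(-4 - \left(1 - 2\right)\right) - 394} = \sqrt{\left(-4 - -1\right) - 394} = \sqrt{\left(-4 + 1\right) - 394} = \sqrt{-3 - 394} = \sqrt{-397} = i \sqrt{397}$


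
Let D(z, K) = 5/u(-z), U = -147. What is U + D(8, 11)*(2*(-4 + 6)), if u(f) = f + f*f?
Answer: -2053/14 ≈ -146.64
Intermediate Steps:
u(f) = f + f²
D(z, K) = -5/(z*(1 - z)) (D(z, K) = 5/(((-z)*(1 - z))) = 5/((-z*(1 - z))) = 5*(-1/(z*(1 - z))) = -5/(z*(1 - z)))
U + D(8, 11)*(2*(-4 + 6)) = -147 + (5/(8*(-1 + 8)))*(2*(-4 + 6)) = -147 + (5*(⅛)/7)*(2*2) = -147 + (5*(⅛)*(⅐))*4 = -147 + (5/56)*4 = -147 + 5/14 = -2053/14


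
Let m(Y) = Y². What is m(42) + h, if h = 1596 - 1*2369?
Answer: 991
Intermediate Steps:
h = -773 (h = 1596 - 2369 = -773)
m(42) + h = 42² - 773 = 1764 - 773 = 991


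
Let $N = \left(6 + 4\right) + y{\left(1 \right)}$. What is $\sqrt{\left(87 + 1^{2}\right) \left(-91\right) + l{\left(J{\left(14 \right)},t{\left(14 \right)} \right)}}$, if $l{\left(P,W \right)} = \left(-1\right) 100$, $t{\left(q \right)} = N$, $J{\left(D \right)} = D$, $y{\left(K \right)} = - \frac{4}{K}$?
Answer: $2 i \sqrt{2027} \approx 90.044 i$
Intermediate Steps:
$N = 6$ ($N = \left(6 + 4\right) - \frac{4}{1} = 10 - 4 = 6$)
$t{\left(q \right)} = 6$
$l{\left(P,W \right)} = -100$
$\sqrt{\left(87 + 1^{2}\right) \left(-91\right) + l{\left(J{\left(14 \right)},t{\left(14 \right)} \right)}} = \sqrt{\left(87 + 1^{2}\right) \left(-91\right) - 100} = \sqrt{\left(87 + 1\right) \left(-91\right) - 100} = \sqrt{88 \left(-91\right) - 100} = \sqrt{-8008 - 100} = \sqrt{-8108} = 2 i \sqrt{2027}$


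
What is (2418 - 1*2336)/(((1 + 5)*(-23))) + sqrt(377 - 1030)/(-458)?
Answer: -41/69 - I*sqrt(653)/458 ≈ -0.5942 - 0.055794*I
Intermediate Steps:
(2418 - 1*2336)/(((1 + 5)*(-23))) + sqrt(377 - 1030)/(-458) = (2418 - 2336)/((6*(-23))) + sqrt(-653)*(-1/458) = 82/(-138) + (I*sqrt(653))*(-1/458) = 82*(-1/138) - I*sqrt(653)/458 = -41/69 - I*sqrt(653)/458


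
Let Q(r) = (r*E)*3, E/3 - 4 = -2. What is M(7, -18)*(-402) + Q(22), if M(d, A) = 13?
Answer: -4830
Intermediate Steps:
E = 6 (E = 12 + 3*(-2) = 12 - 6 = 6)
Q(r) = 18*r (Q(r) = (r*6)*3 = (6*r)*3 = 18*r)
M(7, -18)*(-402) + Q(22) = 13*(-402) + 18*22 = -5226 + 396 = -4830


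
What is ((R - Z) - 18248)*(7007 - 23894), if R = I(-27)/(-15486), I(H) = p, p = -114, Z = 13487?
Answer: 1383180666192/2581 ≈ 5.3591e+8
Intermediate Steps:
I(H) = -114
R = 19/2581 (R = -114/(-15486) = -114*(-1/15486) = 19/2581 ≈ 0.0073615)
((R - Z) - 18248)*(7007 - 23894) = ((19/2581 - 1*13487) - 18248)*(7007 - 23894) = ((19/2581 - 13487) - 18248)*(-16887) = (-34809928/2581 - 18248)*(-16887) = -81908016/2581*(-16887) = 1383180666192/2581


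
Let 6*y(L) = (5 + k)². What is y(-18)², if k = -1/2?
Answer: 729/64 ≈ 11.391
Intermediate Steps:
k = -½ (k = -1*½ = -½ ≈ -0.50000)
y(L) = 27/8 (y(L) = (5 - ½)²/6 = (9/2)²/6 = (⅙)*(81/4) = 27/8)
y(-18)² = (27/8)² = 729/64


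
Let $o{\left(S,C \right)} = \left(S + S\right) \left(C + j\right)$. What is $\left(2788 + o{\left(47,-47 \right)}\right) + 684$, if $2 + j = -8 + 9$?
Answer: $-1040$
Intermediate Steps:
$j = -1$ ($j = -2 + \left(-8 + 9\right) = -2 + 1 = -1$)
$o{\left(S,C \right)} = 2 S \left(-1 + C\right)$ ($o{\left(S,C \right)} = \left(S + S\right) \left(C - 1\right) = 2 S \left(-1 + C\right)$)
$\left(2788 + o{\left(47,-47 \right)}\right) + 684 = \left(2788 + 2 \cdot 47 \left(-1 - 47\right)\right) + 684 = \left(2788 + 2 \cdot 47 \left(-48\right)\right) + 684 = \left(2788 - 4512\right) + 684 = -1724 + 684 = -1040$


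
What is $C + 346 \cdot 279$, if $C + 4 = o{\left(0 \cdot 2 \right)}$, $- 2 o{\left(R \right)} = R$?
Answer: $96530$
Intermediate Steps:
$o{\left(R \right)} = - \frac{R}{2}$
$C = -4$ ($C = -4 - \frac{0 \cdot 2}{2} = -4 - 0 = -4 + 0 = -4$)
$C + 346 \cdot 279 = -4 + 346 \cdot 279 = -4 + 96534 = 96530$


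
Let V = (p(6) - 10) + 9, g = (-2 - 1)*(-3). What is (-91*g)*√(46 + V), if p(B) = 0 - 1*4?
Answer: -819*√41 ≈ -5244.2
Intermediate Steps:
g = 9 (g = -3*(-3) = 9)
p(B) = -4 (p(B) = 0 - 4 = -4)
V = -5 (V = (-4 - 10) + 9 = -14 + 9 = -5)
(-91*g)*√(46 + V) = (-91*9)*√(46 - 5) = -819*√41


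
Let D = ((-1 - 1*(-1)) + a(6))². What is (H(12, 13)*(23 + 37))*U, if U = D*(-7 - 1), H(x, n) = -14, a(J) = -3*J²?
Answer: 78382080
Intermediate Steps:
D = 11664 (D = ((-1 - 1*(-1)) - 3*6²)² = ((-1 + 1) - 3*36)² = (0 - 108)² = (-108)² = 11664)
U = -93312 (U = 11664*(-7 - 1) = 11664*(-8) = -93312)
(H(12, 13)*(23 + 37))*U = -14*(23 + 37)*(-93312) = -14*60*(-93312) = -840*(-93312) = 78382080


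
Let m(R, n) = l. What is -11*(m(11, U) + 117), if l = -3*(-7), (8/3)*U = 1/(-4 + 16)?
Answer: -1518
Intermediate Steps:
U = 1/32 (U = 3/(8*(-4 + 16)) = (3/8)/12 = (3/8)*(1/12) = 1/32 ≈ 0.031250)
l = 21 (l = -1*(-21) = 21)
m(R, n) = 21
-11*(m(11, U) + 117) = -11*(21 + 117) = -11*138 = -1518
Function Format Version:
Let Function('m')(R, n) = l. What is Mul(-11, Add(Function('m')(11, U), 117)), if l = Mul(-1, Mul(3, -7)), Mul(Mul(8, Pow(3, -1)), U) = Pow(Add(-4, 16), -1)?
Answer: -1518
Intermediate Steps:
U = Rational(1, 32) (U = Mul(Rational(3, 8), Pow(Add(-4, 16), -1)) = Mul(Rational(3, 8), Pow(12, -1)) = Mul(Rational(3, 8), Rational(1, 12)) = Rational(1, 32) ≈ 0.031250)
l = 21 (l = Mul(-1, -21) = 21)
Function('m')(R, n) = 21
Mul(-11, Add(Function('m')(11, U), 117)) = Mul(-11, Add(21, 117)) = Mul(-11, 138) = -1518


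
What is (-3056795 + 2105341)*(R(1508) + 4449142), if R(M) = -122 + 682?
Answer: -4233686766708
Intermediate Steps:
R(M) = 560
(-3056795 + 2105341)*(R(1508) + 4449142) = (-3056795 + 2105341)*(560 + 4449142) = -951454*4449702 = -4233686766708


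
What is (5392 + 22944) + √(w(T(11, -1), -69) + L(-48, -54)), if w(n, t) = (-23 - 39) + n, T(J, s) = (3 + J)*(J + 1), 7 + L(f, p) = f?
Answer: 28336 + √51 ≈ 28343.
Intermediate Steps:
L(f, p) = -7 + f
T(J, s) = (1 + J)*(3 + J) (T(J, s) = (3 + J)*(1 + J) = (1 + J)*(3 + J))
w(n, t) = -62 + n
(5392 + 22944) + √(w(T(11, -1), -69) + L(-48, -54)) = (5392 + 22944) + √((-62 + (3 + 11² + 4*11)) + (-7 - 48)) = 28336 + √((-62 + (3 + 121 + 44)) - 55) = 28336 + √((-62 + 168) - 55) = 28336 + √(106 - 55) = 28336 + √51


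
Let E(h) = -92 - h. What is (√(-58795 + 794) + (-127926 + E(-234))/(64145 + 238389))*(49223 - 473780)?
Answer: 27125795844/151267 - 424557*I*√58001 ≈ 1.7932e+5 - 1.0225e+8*I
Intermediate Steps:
(√(-58795 + 794) + (-127926 + E(-234))/(64145 + 238389))*(49223 - 473780) = (√(-58795 + 794) + (-127926 + (-92 - 1*(-234)))/(64145 + 238389))*(49223 - 473780) = (√(-58001) + (-127926 + (-92 + 234))/302534)*(-424557) = (I*√58001 + (-127926 + 142)*(1/302534))*(-424557) = (I*√58001 - 127784*1/302534)*(-424557) = (I*√58001 - 63892/151267)*(-424557) = (-63892/151267 + I*√58001)*(-424557) = 27125795844/151267 - 424557*I*√58001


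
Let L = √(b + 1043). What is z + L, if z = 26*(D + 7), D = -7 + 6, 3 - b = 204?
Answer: 156 + √842 ≈ 185.02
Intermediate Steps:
b = -201 (b = 3 - 1*204 = 3 - 204 = -201)
D = -1
L = √842 (L = √(-201 + 1043) = √842 ≈ 29.017)
z = 156 (z = 26*(-1 + 7) = 26*6 = 156)
z + L = 156 + √842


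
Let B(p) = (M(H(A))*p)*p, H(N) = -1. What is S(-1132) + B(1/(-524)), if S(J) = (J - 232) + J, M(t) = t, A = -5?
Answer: -685341697/274576 ≈ -2496.0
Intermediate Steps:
S(J) = -232 + 2*J (S(J) = (-232 + J) + J = -232 + 2*J)
B(p) = -p**2 (B(p) = (-p)*p = -p**2)
S(-1132) + B(1/(-524)) = (-232 + 2*(-1132)) - (1/(-524))**2 = (-232 - 2264) - (-1/524)**2 = -2496 - 1*1/274576 = -2496 - 1/274576 = -685341697/274576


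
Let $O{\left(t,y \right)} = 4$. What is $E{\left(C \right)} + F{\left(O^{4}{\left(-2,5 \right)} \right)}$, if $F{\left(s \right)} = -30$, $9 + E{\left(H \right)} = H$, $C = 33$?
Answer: $-6$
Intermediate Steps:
$E{\left(H \right)} = -9 + H$
$E{\left(C \right)} + F{\left(O^{4}{\left(-2,5 \right)} \right)} = \left(-9 + 33\right) - 30 = 24 - 30 = -6$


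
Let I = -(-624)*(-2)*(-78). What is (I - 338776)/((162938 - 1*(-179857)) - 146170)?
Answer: -241432/196625 ≈ -1.2279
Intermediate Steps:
I = 97344 (I = -48*26*(-78) = -1248*(-78) = 97344)
(I - 338776)/((162938 - 1*(-179857)) - 146170) = (97344 - 338776)/((162938 - 1*(-179857)) - 146170) = -241432/((162938 + 179857) - 146170) = -241432/(342795 - 146170) = -241432/196625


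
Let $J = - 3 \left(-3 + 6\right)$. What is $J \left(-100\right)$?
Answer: $900$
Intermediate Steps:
$J = -9$ ($J = \left(-3\right) 3 = -9$)
$J \left(-100\right) = \left(-9\right) \left(-100\right) = 900$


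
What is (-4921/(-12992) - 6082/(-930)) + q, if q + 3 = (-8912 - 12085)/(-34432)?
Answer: 2102591143/464315520 ≈ 4.5284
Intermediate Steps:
q = -82299/34432 (q = -3 + (-8912 - 12085)/(-34432) = -3 - 20997*(-1/34432) = -3 + 20997/34432 = -82299/34432 ≈ -2.3902)
(-4921/(-12992) - 6082/(-930)) + q = (-4921/(-12992) - 6082/(-930)) - 82299/34432 = (-4921*(-1/12992) - 6082*(-1/930)) - 82299/34432 = (703/1856 + 3041/465) - 82299/34432 = 5970991/863040 - 82299/34432 = 2102591143/464315520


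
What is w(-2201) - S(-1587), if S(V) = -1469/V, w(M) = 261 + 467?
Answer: 1153867/1587 ≈ 727.07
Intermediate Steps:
w(M) = 728
w(-2201) - S(-1587) = 728 - (-1469)/(-1587) = 728 - (-1469)*(-1)/1587 = 728 - 1*1469/1587 = 728 - 1469/1587 = 1153867/1587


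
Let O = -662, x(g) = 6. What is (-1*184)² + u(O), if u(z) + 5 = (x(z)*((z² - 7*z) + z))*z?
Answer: -1756448101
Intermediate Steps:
u(z) = -5 + z*(-36*z + 6*z²) (u(z) = -5 + (6*((z² - 7*z) + z))*z = -5 + (6*(z² - 6*z))*z = -5 + (-36*z + 6*z²)*z = -5 + z*(-36*z + 6*z²))
(-1*184)² + u(O) = (-1*184)² + (-5 - 36*(-662)² + 6*(-662)³) = (-184)² + (-5 - 36*438244 + 6*(-290117528)) = 33856 + (-5 - 15776784 - 1740705168) = 33856 - 1756481957 = -1756448101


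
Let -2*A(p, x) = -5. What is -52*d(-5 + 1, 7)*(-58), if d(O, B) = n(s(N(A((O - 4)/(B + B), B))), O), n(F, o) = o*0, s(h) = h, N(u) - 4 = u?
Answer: 0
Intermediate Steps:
A(p, x) = 5/2 (A(p, x) = -½*(-5) = 5/2)
N(u) = 4 + u
n(F, o) = 0
d(O, B) = 0
-52*d(-5 + 1, 7)*(-58) = -52*0*(-58) = 0*(-58) = 0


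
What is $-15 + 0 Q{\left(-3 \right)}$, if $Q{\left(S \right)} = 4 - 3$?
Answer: $-15$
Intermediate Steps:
$Q{\left(S \right)} = 1$
$-15 + 0 Q{\left(-3 \right)} = -15 + 0 \cdot 1 = -15 + 0 = -15$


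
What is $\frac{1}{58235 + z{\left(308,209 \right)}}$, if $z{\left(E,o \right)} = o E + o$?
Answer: $\frac{1}{122816} \approx 8.1423 \cdot 10^{-6}$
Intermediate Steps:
$z{\left(E,o \right)} = o + E o$ ($z{\left(E,o \right)} = E o + o = o + E o$)
$\frac{1}{58235 + z{\left(308,209 \right)}} = \frac{1}{58235 + 209 \left(1 + 308\right)} = \frac{1}{58235 + 209 \cdot 309} = \frac{1}{58235 + 64581} = \frac{1}{122816}$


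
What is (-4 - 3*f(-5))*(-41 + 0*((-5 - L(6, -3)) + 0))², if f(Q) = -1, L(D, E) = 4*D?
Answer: -1681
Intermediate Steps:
(-4 - 3*f(-5))*(-41 + 0*((-5 - L(6, -3)) + 0))² = (-4 - 3*(-1))*(-41 + 0*((-5 - 4*6) + 0))² = (-4 + 3)*(-41 + 0*((-5 - 1*24) + 0))² = -(-41 + 0*((-5 - 24) + 0))² = -(-41 + 0*(-29 + 0))² = -(-41 + 0*(-29))² = -(-41 + 0)² = -1*(-41)² = -1*1681 = -1681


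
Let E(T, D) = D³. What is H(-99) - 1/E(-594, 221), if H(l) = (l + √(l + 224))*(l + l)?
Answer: 211581263321/10793861 - 990*√5 ≈ 17388.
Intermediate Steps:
H(l) = 2*l*(l + √(224 + l)) (H(l) = (l + √(224 + l))*(2*l) = 2*l*(l + √(224 + l)))
H(-99) - 1/E(-594, 221) = 2*(-99)*(-99 + √(224 - 99)) - 1/(221³) = 2*(-99)*(-99 + √125) - 1/10793861 = 2*(-99)*(-99 + 5*√5) - 1*1/10793861 = (19602 - 990*√5) - 1/10793861 = 211581263321/10793861 - 990*√5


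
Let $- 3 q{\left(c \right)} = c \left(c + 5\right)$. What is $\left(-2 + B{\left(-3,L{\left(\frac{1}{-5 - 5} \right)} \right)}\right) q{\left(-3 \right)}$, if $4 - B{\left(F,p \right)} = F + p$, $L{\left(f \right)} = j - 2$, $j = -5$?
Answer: $24$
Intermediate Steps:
$q{\left(c \right)} = - \frac{c \left(5 + c\right)}{3}$ ($q{\left(c \right)} = - \frac{c \left(c + 5\right)}{3} = - \frac{c \left(5 + c\right)}{3}$)
$L{\left(f \right)} = -7$ ($L{\left(f \right)} = -5 - 2 = -7$)
$B{\left(F,p \right)} = 4 - F - p$ ($B{\left(F,p \right)} = 4 - \left(F + p\right) = 4 - F - p$)
$\left(-2 + B{\left(-3,L{\left(\frac{1}{-5 - 5} \right)} \right)}\right) q{\left(-3 \right)} = \left(-2 - -14\right) \left(\left(- \frac{1}{3}\right) \left(-3\right) \left(5 - 3\right)\right) = \left(-2 + \left(4 + 3 + 7\right)\right) \left(\left(- \frac{1}{3}\right) \left(-3\right) 2\right) = \left(-2 + 14\right) 2 = 12 \cdot 2 = 24$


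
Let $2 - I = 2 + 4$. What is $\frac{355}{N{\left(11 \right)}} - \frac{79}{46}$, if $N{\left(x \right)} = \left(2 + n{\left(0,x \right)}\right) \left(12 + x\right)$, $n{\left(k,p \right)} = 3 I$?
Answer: $- \frac{75}{23} \approx -3.2609$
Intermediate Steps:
$I = -4$ ($I = 2 - \left(2 + 4\right) = 2 - 6 = -4$)
$n{\left(k,p \right)} = -12$ ($n{\left(k,p \right)} = 3 \left(-4\right) = -12$)
$N{\left(x \right)} = -120 - 10 x$ ($N{\left(x \right)} = \left(2 - 12\right) \left(12 + x\right) = - 10 \left(12 + x\right) = -120 - 10 x$)
$\frac{355}{N{\left(11 \right)}} - \frac{79}{46} = \frac{355}{-120 - 110} - \frac{79}{46} = \frac{355}{-230} - \frac{79}{46} = 355 \left(- \frac{1}{230}\right) - \frac{79}{46} = - \frac{71}{46} - \frac{79}{46} = - \frac{75}{23}$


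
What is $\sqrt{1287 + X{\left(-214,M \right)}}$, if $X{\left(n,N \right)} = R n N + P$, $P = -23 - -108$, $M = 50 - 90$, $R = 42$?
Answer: $2 \sqrt{90223} \approx 600.74$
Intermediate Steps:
$M = -40$
$P = 85$ ($P = -23 + 108 = 85$)
$X{\left(n,N \right)} = 85 + 42 N n$ ($X{\left(n,N \right)} = 42 n N + 85 = 42 N n + 85 = 85 + 42 N n$)
$\sqrt{1287 + X{\left(-214,M \right)}} = \sqrt{1287 + \left(85 + 42 \left(-40\right) \left(-214\right)\right)} = \sqrt{1287 + \left(85 + 359520\right)} = \sqrt{1287 + 359605} = \sqrt{360892} = 2 \sqrt{90223}$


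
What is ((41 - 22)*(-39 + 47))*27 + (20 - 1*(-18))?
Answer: 4142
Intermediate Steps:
((41 - 22)*(-39 + 47))*27 + (20 - 1*(-18)) = (19*8)*27 + (20 + 18) = 152*27 + 38 = 4104 + 38 = 4142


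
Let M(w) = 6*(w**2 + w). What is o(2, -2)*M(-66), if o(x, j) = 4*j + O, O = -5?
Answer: -334620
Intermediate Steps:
M(w) = 6*w + 6*w**2 (M(w) = 6*(w + w**2) = 6*w + 6*w**2)
o(x, j) = -5 + 4*j (o(x, j) = 4*j - 5 = -5 + 4*j)
o(2, -2)*M(-66) = (-5 + 4*(-2))*(6*(-66)*(1 - 66)) = (-5 - 8)*(6*(-66)*(-65)) = -13*25740 = -334620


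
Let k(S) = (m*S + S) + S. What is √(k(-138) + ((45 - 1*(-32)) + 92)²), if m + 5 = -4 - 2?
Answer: √29803 ≈ 172.64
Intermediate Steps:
m = -11 (m = -5 + (-4 - 2) = -5 - 6 = -11)
k(S) = -9*S (k(S) = (-11*S + S) + S = -10*S + S = -9*S)
√(k(-138) + ((45 - 1*(-32)) + 92)²) = √(-9*(-138) + ((45 - 1*(-32)) + 92)²) = √(1242 + ((45 + 32) + 92)²) = √(1242 + (77 + 92)²) = √(1242 + 169²) = √(1242 + 28561) = √29803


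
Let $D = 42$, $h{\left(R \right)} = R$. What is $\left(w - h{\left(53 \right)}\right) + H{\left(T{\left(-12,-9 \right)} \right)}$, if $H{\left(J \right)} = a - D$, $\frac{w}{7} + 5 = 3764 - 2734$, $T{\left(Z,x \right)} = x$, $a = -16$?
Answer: $7064$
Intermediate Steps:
$w = 7175$ ($w = -35 + 7 \left(3764 - 2734\right) = -35 + 7 \cdot 1030 = -35 + 7210 = 7175$)
$H{\left(J \right)} = -58$ ($H{\left(J \right)} = -16 - 42 = -58$)
$\left(w - h{\left(53 \right)}\right) + H{\left(T{\left(-12,-9 \right)} \right)} = \left(7175 - 53\right) - 58 = 7122 - 58 = 7064$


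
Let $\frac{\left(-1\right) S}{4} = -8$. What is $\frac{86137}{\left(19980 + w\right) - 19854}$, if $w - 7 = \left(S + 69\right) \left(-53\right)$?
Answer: $- \frac{86137}{5220} \approx -16.501$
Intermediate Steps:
$S = 32$ ($S = \left(-4\right) \left(-8\right) = 32$)
$w = -5346$ ($w = 7 + \left(32 + 69\right) \left(-53\right) = 7 + 101 \left(-53\right) = 7 - 5353 = -5346$)
$\frac{86137}{\left(19980 + w\right) - 19854} = \frac{86137}{\left(19980 - 5346\right) - 19854} = \frac{86137}{14634 - 19854} = \frac{86137}{-5220} = 86137 \left(- \frac{1}{5220}\right) = - \frac{86137}{5220}$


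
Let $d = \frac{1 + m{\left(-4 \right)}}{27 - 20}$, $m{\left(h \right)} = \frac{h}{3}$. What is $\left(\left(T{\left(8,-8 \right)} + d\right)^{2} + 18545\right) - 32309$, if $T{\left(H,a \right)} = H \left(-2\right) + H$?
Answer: $- \frac{6041363}{441} \approx -13699.0$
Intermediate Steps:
$T{\left(H,a \right)} = - H$ ($T{\left(H,a \right)} = - 2 H + H = - H$)
$m{\left(h \right)} = \frac{h}{3}$ ($m{\left(h \right)} = h \frac{1}{3} = \frac{h}{3}$)
$d = - \frac{1}{21}$ ($d = \frac{1 + \frac{1}{3} \left(-4\right)}{27 - 20} = \frac{1 - \frac{4}{3}}{7} = \left(- \frac{1}{3}\right) \frac{1}{7} = - \frac{1}{21} \approx -0.047619$)
$\left(\left(T{\left(8,-8 \right)} + d\right)^{2} + 18545\right) - 32309 = \left(\left(\left(-1\right) 8 - \frac{1}{21}\right)^{2} + 18545\right) - 32309 = \left(\left(-8 - \frac{1}{21}\right)^{2} + 18545\right) - 32309 = \left(\left(- \frac{169}{21}\right)^{2} + 18545\right) - 32309 = \left(\frac{28561}{441} + 18545\right) - 32309 = \frac{8206906}{441} - 32309 = - \frac{6041363}{441}$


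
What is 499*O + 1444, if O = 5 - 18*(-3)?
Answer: 30885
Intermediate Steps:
O = 59 (O = 5 + 54 = 59)
499*O + 1444 = 499*59 + 1444 = 29441 + 1444 = 30885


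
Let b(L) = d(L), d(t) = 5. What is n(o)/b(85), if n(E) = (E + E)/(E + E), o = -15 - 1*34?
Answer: 1/5 ≈ 0.20000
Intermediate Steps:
b(L) = 5
o = -49 (o = -15 - 34 = -49)
n(E) = 1 (n(E) = (2*E)/((2*E)) = (2*E)*(1/(2*E)) = 1)
n(o)/b(85) = 1/5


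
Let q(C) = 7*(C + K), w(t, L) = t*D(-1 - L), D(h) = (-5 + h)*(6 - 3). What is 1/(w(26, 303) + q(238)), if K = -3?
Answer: -1/22457 ≈ -4.4530e-5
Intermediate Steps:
D(h) = -15 + 3*h (D(h) = (-5 + h)*3 = -15 + 3*h)
w(t, L) = t*(-18 - 3*L) (w(t, L) = t*(-15 + 3*(-1 - L)) = t*(-15 + (-3 - 3*L)) = t*(-18 - 3*L))
q(C) = -21 + 7*C (q(C) = 7*(C - 3) = 7*(-3 + C) = -21 + 7*C)
1/(w(26, 303) + q(238)) = 1/(-3*26*(6 + 303) + (-21 + 7*238)) = 1/(-3*26*309 + (-21 + 1666)) = 1/(-24102 + 1645) = 1/(-22457) = -1/22457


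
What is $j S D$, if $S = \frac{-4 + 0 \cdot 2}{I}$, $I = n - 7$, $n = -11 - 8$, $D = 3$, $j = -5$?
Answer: $- \frac{30}{13} \approx -2.3077$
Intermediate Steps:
$n = -19$ ($n = -11 - 8 = -19$)
$I = -26$ ($I = -19 - 7 = -26$)
$S = \frac{2}{13}$ ($S = \frac{-4 + 0 \cdot 2}{-26} = \left(-4 + 0\right) \left(- \frac{1}{26}\right) = \left(-4\right) \left(- \frac{1}{26}\right) = \frac{2}{13} \approx 0.15385$)
$j S D = \left(-5\right) \frac{2}{13} \cdot 3 = \left(- \frac{10}{13}\right) 3 = - \frac{30}{13}$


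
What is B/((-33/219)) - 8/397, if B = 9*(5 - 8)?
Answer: 782399/4367 ≈ 179.16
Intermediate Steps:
B = -27 (B = 9*(-3) = -27)
B/((-33/219)) - 8/397 = -27/((-33/219)) - 8/397 = -27/((-33*1/219)) - 8*1/397 = -27/(-11/73) - 8/397 = -27*(-73/11) - 8/397 = 1971/11 - 8/397 = 782399/4367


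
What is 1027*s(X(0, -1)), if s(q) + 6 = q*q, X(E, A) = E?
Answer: -6162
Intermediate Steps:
s(q) = -6 + q² (s(q) = -6 + q*q = -6 + q²)
1027*s(X(0, -1)) = 1027*(-6 + 0²) = 1027*(-6 + 0) = 1027*(-6) = -6162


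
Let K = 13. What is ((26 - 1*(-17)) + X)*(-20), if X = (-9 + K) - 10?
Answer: -740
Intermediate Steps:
X = -6 (X = (-9 + 13) - 10 = 4 - 10 = -6)
((26 - 1*(-17)) + X)*(-20) = ((26 - 1*(-17)) - 6)*(-20) = ((26 + 17) - 6)*(-20) = (43 - 6)*(-20) = 37*(-20) = -740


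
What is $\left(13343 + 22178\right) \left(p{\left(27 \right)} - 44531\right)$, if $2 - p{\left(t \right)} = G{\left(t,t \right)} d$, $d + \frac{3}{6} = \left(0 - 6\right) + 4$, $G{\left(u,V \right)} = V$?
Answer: $- \frac{3158633883}{2} \approx -1.5793 \cdot 10^{9}$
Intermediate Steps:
$d = - \frac{5}{2}$ ($d = - \frac{1}{2} + \left(\left(0 - 6\right) + 4\right) = - \frac{1}{2} + \left(-6 + 4\right) = - \frac{1}{2} - 2 = - \frac{5}{2} \approx -2.5$)
$p{\left(t \right)} = 2 + \frac{5 t}{2}$ ($p{\left(t \right)} = 2 - t \left(- \frac{5}{2}\right) = 2 - - \frac{5 t}{2} = 2 + \frac{5 t}{2}$)
$\left(13343 + 22178\right) \left(p{\left(27 \right)} - 44531\right) = \left(13343 + 22178\right) \left(\left(2 + \frac{5}{2} \cdot 27\right) - 44531\right) = 35521 \left(\left(2 + \frac{135}{2}\right) - 44531\right) = 35521 \left(\frac{139}{2} - 44531\right) = 35521 \left(- \frac{88923}{2}\right) = - \frac{3158633883}{2}$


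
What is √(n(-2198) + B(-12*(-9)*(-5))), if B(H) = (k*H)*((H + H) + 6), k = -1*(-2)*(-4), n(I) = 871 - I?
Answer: 3*I*√515179 ≈ 2153.3*I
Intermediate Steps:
k = -8 (k = 2*(-4) = -8)
B(H) = -8*H*(6 + 2*H) (B(H) = (-8*H)*((H + H) + 6) = (-8*H)*(2*H + 6) = (-8*H)*(6 + 2*H) = -8*H*(6 + 2*H))
√(n(-2198) + B(-12*(-9)*(-5))) = √((871 - 1*(-2198)) - 16*-12*(-9)*(-5)*(3 - 12*(-9)*(-5))) = √((871 + 2198) - 16*108*(-5)*(3 + 108*(-5))) = √(3069 - 16*(-540)*(3 - 540)) = √(3069 - 16*(-540)*(-537)) = √(3069 - 4639680) = √(-4636611) = 3*I*√515179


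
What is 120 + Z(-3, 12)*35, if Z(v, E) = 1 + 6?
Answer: 365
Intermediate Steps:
Z(v, E) = 7
120 + Z(-3, 12)*35 = 120 + 7*35 = 120 + 245 = 365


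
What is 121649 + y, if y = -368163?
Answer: -246514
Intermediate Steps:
121649 + y = 121649 - 368163 = -246514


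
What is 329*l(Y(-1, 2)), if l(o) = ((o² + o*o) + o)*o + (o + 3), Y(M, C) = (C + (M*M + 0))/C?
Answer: 8883/2 ≈ 4441.5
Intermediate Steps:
Y(M, C) = (C + M²)/C (Y(M, C) = (C + (M² + 0))/C = (C + M²)/C)
l(o) = 3 + o + o*(o + 2*o²) (l(o) = ((o² + o²) + o)*o + (3 + o) = (2*o² + o)*o + (3 + o) = (o + 2*o²)*o + (3 + o) = o*(o + 2*o²) + (3 + o) = 3 + o + o*(o + 2*o²))
329*l(Y(-1, 2)) = 329*(3 + (2 + (-1)²)/2 + ((2 + (-1)²)/2)² + 2*((2 + (-1)²)/2)³) = 329*(3 + (2 + 1)/2 + ((2 + 1)/2)² + 2*((2 + 1)/2)³) = 329*(3 + (½)*3 + ((½)*3)² + 2*((½)*3)³) = 329*(3 + 3/2 + (3/2)² + 2*(3/2)³) = 329*(3 + 3/2 + 9/4 + 2*(27/8)) = 329*(3 + 3/2 + 9/4 + 27/4) = 329*(27/2) = 8883/2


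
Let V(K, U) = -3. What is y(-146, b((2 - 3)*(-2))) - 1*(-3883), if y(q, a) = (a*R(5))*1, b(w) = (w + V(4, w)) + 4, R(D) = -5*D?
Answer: 3808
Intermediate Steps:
b(w) = 1 + w (b(w) = (w - 3) + 4 = (-3 + w) + 4 = 1 + w)
y(q, a) = -25*a (y(q, a) = (a*(-5*5))*1 = (a*(-25))*1 = -25*a*1 = -25*a)
y(-146, b((2 - 3)*(-2))) - 1*(-3883) = -25*(1 + (2 - 3)*(-2)) - 1*(-3883) = -25*(1 - 1*(-2)) + 3883 = -25*(1 + 2) + 3883 = -25*3 + 3883 = -75 + 3883 = 3808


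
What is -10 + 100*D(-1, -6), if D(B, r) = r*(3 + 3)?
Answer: -3610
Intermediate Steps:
D(B, r) = 6*r (D(B, r) = r*6 = 6*r)
-10 + 100*D(-1, -6) = -10 + 100*(6*(-6)) = -10 + 100*(-36) = -10 - 3600 = -3610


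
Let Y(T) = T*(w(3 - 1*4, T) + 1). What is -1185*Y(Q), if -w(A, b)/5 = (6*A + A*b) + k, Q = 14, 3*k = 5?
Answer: -1537340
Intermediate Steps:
k = 5/3 (k = (1/3)*5 = 5/3 ≈ 1.6667)
w(A, b) = -25/3 - 30*A - 5*A*b (w(A, b) = -5*((6*A + A*b) + 5/3) = -5*(5/3 + 6*A + A*b) = -25/3 - 30*A - 5*A*b)
Y(T) = T*(68/3 + 5*T) (Y(T) = T*((-25/3 - 30*(3 - 1*4) - 5*(3 - 1*4)*T) + 1) = T*((-25/3 - 30*(3 - 4) - 5*(3 - 4)*T) + 1) = T*((-25/3 - 30*(-1) - 5*(-1)*T) + 1) = T*((-25/3 + 30 + 5*T) + 1) = T*((65/3 + 5*T) + 1) = T*(68/3 + 5*T))
-1185*Y(Q) = -395*14*(68 + 15*14) = -395*14*(68 + 210) = -395*14*278 = -1185*3892/3 = -1537340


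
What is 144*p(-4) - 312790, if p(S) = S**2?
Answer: -310486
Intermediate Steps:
144*p(-4) - 312790 = 144*(-4)**2 - 312790 = 144*16 - 312790 = 2304 - 312790 = -310486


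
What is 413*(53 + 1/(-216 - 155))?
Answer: 1160058/53 ≈ 21888.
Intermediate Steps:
413*(53 + 1/(-216 - 155)) = 413*(53 + 1/(-371)) = 413*(53 - 1/371) = 413*(19662/371) = 1160058/53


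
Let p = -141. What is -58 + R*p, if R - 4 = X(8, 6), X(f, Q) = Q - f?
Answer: -340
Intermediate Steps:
R = 2 (R = 4 + (6 - 1*8) = 4 + (6 - 8) = 4 - 2 = 2)
-58 + R*p = -58 + 2*(-141) = -58 - 282 = -340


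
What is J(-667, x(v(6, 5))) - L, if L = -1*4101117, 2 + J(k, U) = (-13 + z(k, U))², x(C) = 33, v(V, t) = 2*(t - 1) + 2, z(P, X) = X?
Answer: 4101515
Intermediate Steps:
v(V, t) = 2*t (v(V, t) = 2*(-1 + t) + 2 = (-2 + 2*t) + 2 = 2*t)
J(k, U) = -2 + (-13 + U)²
L = -4101117
J(-667, x(v(6, 5))) - L = (-2 + (-13 + 33)²) - 1*(-4101117) = (-2 + 20²) + 4101117 = (-2 + 400) + 4101117 = 398 + 4101117 = 4101515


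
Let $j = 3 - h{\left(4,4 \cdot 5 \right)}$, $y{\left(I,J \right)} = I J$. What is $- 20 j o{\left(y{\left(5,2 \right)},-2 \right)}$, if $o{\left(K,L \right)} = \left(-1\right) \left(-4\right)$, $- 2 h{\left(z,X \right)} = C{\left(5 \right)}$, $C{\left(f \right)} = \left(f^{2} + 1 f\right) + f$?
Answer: $-1640$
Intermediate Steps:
$C{\left(f \right)} = f^{2} + 2 f$ ($C{\left(f \right)} = \left(f^{2} + f\right) + f = \left(f + f^{2}\right) + f = f^{2} + 2 f$)
$h{\left(z,X \right)} = - \frac{35}{2}$ ($h{\left(z,X \right)} = - \frac{5 \left(2 + 5\right)}{2} = - \frac{5 \cdot 7}{2} = \left(- \frac{1}{2}\right) 35 = - \frac{35}{2}$)
$o{\left(K,L \right)} = 4$
$j = \frac{41}{2}$ ($j = 3 - - \frac{35}{2} = 3 + \frac{35}{2} = \frac{41}{2} \approx 20.5$)
$- 20 j o{\left(y{\left(5,2 \right)},-2 \right)} = \left(-20\right) \frac{41}{2} \cdot 4 = \left(-410\right) 4 = -1640$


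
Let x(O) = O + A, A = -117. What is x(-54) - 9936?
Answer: -10107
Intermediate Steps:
x(O) = -117 + O (x(O) = O - 117 = -117 + O)
x(-54) - 9936 = (-117 - 54) - 9936 = -171 - 9936 = -10107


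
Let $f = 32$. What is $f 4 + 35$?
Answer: $163$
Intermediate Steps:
$f 4 + 35 = 32 \cdot 4 + 35 = 128 + 35 = 163$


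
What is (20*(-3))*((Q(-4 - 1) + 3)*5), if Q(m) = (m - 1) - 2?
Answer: 1500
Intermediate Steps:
Q(m) = -3 + m (Q(m) = (-1 + m) - 2 = -3 + m)
(20*(-3))*((Q(-4 - 1) + 3)*5) = (20*(-3))*(((-3 + (-4 - 1)) + 3)*5) = -60*((-3 - 5) + 3)*5 = -60*(-8 + 3)*5 = -(-300)*5 = -60*(-25) = 1500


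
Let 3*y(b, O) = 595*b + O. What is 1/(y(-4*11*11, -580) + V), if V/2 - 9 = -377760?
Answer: -3/2555066 ≈ -1.1741e-6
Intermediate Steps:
V = -755502 (V = 18 + 2*(-377760) = 18 - 755520 = -755502)
y(b, O) = O/3 + 595*b/3 (y(b, O) = (595*b + O)/3 = (O + 595*b)/3 = O/3 + 595*b/3)
1/(y(-4*11*11, -580) + V) = 1/(((1/3)*(-580) + 595*(-4*11*11)/3) - 755502) = 1/((-580/3 + 595*(-44*11)/3) - 755502) = 1/((-580/3 + (595/3)*(-484)) - 755502) = 1/((-580/3 - 287980/3) - 755502) = 1/(-288560/3 - 755502) = 1/(-2555066/3) = -3/2555066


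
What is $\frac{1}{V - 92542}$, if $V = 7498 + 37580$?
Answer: $- \frac{1}{47464} \approx -2.1069 \cdot 10^{-5}$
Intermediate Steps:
$V = 45078$
$\frac{1}{V - 92542} = \frac{1}{45078 - 92542} = \frac{1}{-47464} = - \frac{1}{47464}$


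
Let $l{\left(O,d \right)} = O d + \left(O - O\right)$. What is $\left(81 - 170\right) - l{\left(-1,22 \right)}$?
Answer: $-67$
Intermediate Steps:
$l{\left(O,d \right)} = O d$ ($l{\left(O,d \right)} = O d + 0 = O d$)
$\left(81 - 170\right) - l{\left(-1,22 \right)} = \left(81 - 170\right) - \left(-1\right) 22 = -89 - -22 = -89 + 22 = -67$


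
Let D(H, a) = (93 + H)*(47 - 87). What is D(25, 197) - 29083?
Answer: -33803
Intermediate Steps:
D(H, a) = -3720 - 40*H (D(H, a) = (93 + H)*(-40) = -3720 - 40*H)
D(25, 197) - 29083 = (-3720 - 40*25) - 29083 = (-3720 - 1000) - 29083 = -4720 - 29083 = -33803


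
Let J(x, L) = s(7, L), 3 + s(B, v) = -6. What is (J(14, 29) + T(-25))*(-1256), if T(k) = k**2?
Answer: -773696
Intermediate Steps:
s(B, v) = -9 (s(B, v) = -3 - 6 = -9)
J(x, L) = -9
(J(14, 29) + T(-25))*(-1256) = (-9 + (-25)**2)*(-1256) = (-9 + 625)*(-1256) = 616*(-1256) = -773696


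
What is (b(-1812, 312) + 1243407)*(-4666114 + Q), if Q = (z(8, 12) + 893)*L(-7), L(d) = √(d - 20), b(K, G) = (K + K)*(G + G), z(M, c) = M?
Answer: 4749959402466 - 2751570207*I*√3 ≈ 4.75e+12 - 4.7659e+9*I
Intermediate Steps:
b(K, G) = 4*G*K (b(K, G) = (2*K)*(2*G) = 4*G*K)
L(d) = √(-20 + d)
Q = 2703*I*√3 (Q = (8 + 893)*√(-20 - 7) = 901*√(-27) = 901*(3*I*√3) = 2703*I*√3 ≈ 4681.7*I)
(b(-1812, 312) + 1243407)*(-4666114 + Q) = (4*312*(-1812) + 1243407)*(-4666114 + 2703*I*√3) = (-2261376 + 1243407)*(-4666114 + 2703*I*√3) = -1017969*(-4666114 + 2703*I*√3) = 4749959402466 - 2751570207*I*√3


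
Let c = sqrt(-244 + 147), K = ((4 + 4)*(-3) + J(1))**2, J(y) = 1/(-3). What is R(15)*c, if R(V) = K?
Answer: 5329*I*sqrt(97)/9 ≈ 5831.6*I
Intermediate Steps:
J(y) = -1/3
K = 5329/9 (K = ((4 + 4)*(-3) - 1/3)**2 = (8*(-3) - 1/3)**2 = (-24 - 1/3)**2 = (-73/3)**2 = 5329/9 ≈ 592.11)
c = I*sqrt(97) (c = sqrt(-97) = I*sqrt(97) ≈ 9.8489*I)
R(V) = 5329/9
R(15)*c = 5329*(I*sqrt(97))/9 = 5329*I*sqrt(97)/9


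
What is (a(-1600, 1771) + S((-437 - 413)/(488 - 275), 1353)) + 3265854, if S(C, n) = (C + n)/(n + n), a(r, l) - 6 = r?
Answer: 1881447937619/576378 ≈ 3.2643e+6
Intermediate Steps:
a(r, l) = 6 + r
S(C, n) = (C + n)/(2*n) (S(C, n) = (C + n)/((2*n)) = (C + n)*(1/(2*n)) = (C + n)/(2*n))
(a(-1600, 1771) + S((-437 - 413)/(488 - 275), 1353)) + 3265854 = ((6 - 1600) + (½)*((-437 - 413)/(488 - 275) + 1353)/1353) + 3265854 = (-1594 + (½)*(1/1353)*(-850/213 + 1353)) + 3265854 = (-1594 + (½)*(1/1353)*(287339/213)) + 3265854 = (-1594 + 287339/576378) + 3265854 = -918459193/576378 + 3265854 = 1881447937619/576378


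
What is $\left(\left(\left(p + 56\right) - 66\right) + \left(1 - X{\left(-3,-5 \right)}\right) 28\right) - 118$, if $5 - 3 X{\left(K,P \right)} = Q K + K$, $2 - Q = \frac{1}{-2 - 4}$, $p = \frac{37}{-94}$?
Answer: $- \frac{66475}{282} \approx -235.73$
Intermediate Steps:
$p = - \frac{37}{94}$ ($p = 37 \left(- \frac{1}{94}\right) = - \frac{37}{94} \approx -0.39362$)
$Q = \frac{13}{6}$ ($Q = 2 - \frac{1}{-2 - 4} = 2 - \frac{1}{-6} = 2 - - \frac{1}{6} = 2 + \frac{1}{6} = \frac{13}{6} \approx 2.1667$)
$X{\left(K,P \right)} = \frac{5}{3} - \frac{19 K}{18}$ ($X{\left(K,P \right)} = \frac{5}{3} - \frac{\frac{13 K}{6} + K}{3} = \frac{5}{3} - \frac{\frac{19}{6} K}{3} = \frac{5}{3} - \frac{19 K}{18}$)
$\left(\left(\left(p + 56\right) - 66\right) + \left(1 - X{\left(-3,-5 \right)}\right) 28\right) - 118 = \left(\left(\left(- \frac{37}{94} + 56\right) - 66\right) + \left(1 - \left(\frac{5}{3} - - \frac{19}{6}\right)\right) 28\right) - 118 = \left(\left(\frac{5227}{94} - 66\right) + \left(1 - \left(\frac{5}{3} + \frac{19}{6}\right)\right) 28\right) - 118 = \left(- \frac{977}{94} + \left(1 - \frac{29}{6}\right) 28\right) - 118 = \left(- \frac{977}{94} - \frac{322}{3}\right) - 118 = - \frac{33199}{282} - 118 = - \frac{66475}{282}$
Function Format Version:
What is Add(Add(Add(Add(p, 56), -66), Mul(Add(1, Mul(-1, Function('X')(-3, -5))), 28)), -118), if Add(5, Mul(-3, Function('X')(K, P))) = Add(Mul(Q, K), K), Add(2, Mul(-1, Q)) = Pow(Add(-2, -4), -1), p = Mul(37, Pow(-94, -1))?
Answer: Rational(-66475, 282) ≈ -235.73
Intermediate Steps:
p = Rational(-37, 94) (p = Mul(37, Rational(-1, 94)) = Rational(-37, 94) ≈ -0.39362)
Q = Rational(13, 6) (Q = Add(2, Mul(-1, Pow(Add(-2, -4), -1))) = Add(2, Mul(-1, Pow(-6, -1))) = Add(2, Mul(-1, Rational(-1, 6))) = Add(2, Rational(1, 6)) = Rational(13, 6) ≈ 2.1667)
Function('X')(K, P) = Add(Rational(5, 3), Mul(Rational(-19, 18), K)) (Function('X')(K, P) = Add(Rational(5, 3), Mul(Rational(-1, 3), Add(Mul(Rational(13, 6), K), K))) = Add(Rational(5, 3), Mul(Rational(-1, 3), Mul(Rational(19, 6), K))) = Add(Rational(5, 3), Mul(Rational(-19, 18), K)))
Add(Add(Add(Add(p, 56), -66), Mul(Add(1, Mul(-1, Function('X')(-3, -5))), 28)), -118) = Add(Add(Add(Add(Rational(-37, 94), 56), -66), Mul(Add(1, Mul(-1, Add(Rational(5, 3), Mul(Rational(-19, 18), -3)))), 28)), -118) = Add(Add(Add(Rational(5227, 94), -66), Mul(Add(1, Mul(-1, Add(Rational(5, 3), Rational(19, 6)))), 28)), -118) = Add(Add(Rational(-977, 94), Mul(Add(1, Mul(-1, Rational(29, 6))), 28)), -118) = Add(Add(Rational(-977, 94), Mul(Add(1, Rational(-29, 6)), 28)), -118) = Add(Add(Rational(-977, 94), Mul(Rational(-23, 6), 28)), -118) = Add(Add(Rational(-977, 94), Rational(-322, 3)), -118) = Add(Rational(-33199, 282), -118) = Rational(-66475, 282)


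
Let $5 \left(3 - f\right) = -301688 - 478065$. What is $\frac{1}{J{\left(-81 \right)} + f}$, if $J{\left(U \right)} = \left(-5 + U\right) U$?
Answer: $\frac{5}{814598} \approx 6.138 \cdot 10^{-6}$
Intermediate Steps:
$J{\left(U \right)} = U \left(-5 + U\right)$
$f = \frac{779768}{5}$ ($f = 3 - \frac{-301688 - 478065}{5} = 3 - - \frac{779753}{5} = 3 + \frac{779753}{5} = \frac{779768}{5} \approx 1.5595 \cdot 10^{5}$)
$\frac{1}{J{\left(-81 \right)} + f} = \frac{1}{- 81 \left(-5 - 81\right) + \frac{779768}{5}} = \frac{1}{\left(-81\right) \left(-86\right) + \frac{779768}{5}} = \frac{1}{6966 + \frac{779768}{5}} = \frac{1}{\frac{814598}{5}} = \frac{5}{814598}$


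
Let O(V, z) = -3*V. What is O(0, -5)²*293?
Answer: 0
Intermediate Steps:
O(0, -5)²*293 = (-3*0)²*293 = 0²*293 = 0*293 = 0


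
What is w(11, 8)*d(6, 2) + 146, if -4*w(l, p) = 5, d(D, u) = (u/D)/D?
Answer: 10507/72 ≈ 145.93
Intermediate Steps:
d(D, u) = u/D**2
w(l, p) = -5/4 (w(l, p) = -1/4*5 = -5/4)
w(11, 8)*d(6, 2) + 146 = -5/(2*6**2) + 146 = -5/(2*36) + 146 = -5/4*1/18 + 146 = -5/72 + 146 = 10507/72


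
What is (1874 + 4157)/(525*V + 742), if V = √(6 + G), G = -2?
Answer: 6031/1792 ≈ 3.3655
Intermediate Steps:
V = 2 (V = √(6 - 2) = √4 = 2)
(1874 + 4157)/(525*V + 742) = (1874 + 4157)/(525*2 + 742) = 6031/(1050 + 742) = 6031/1792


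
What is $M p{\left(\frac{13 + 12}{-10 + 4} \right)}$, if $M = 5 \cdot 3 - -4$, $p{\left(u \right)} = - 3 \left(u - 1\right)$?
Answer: $\frac{589}{2} \approx 294.5$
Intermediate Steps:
$p{\left(u \right)} = 3 - 3 u$ ($p{\left(u \right)} = - 3 \left(-1 + u\right) = 3 - 3 u$)
$M = 19$ ($M = 15 + 4 = 19$)
$M p{\left(\frac{13 + 12}{-10 + 4} \right)} = 19 \left(3 - 3 \frac{13 + 12}{-10 + 4}\right) = 19 \left(3 - 3 \frac{25}{-6}\right) = 19 \left(3 - 3 \cdot 25 \left(- \frac{1}{6}\right)\right) = 19 \left(3 - - \frac{25}{2}\right) = 19 \left(3 + \frac{25}{2}\right) = 19 \cdot \frac{31}{2} = \frac{589}{2}$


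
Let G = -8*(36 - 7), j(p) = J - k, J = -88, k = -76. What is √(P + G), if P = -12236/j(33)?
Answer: √7089/3 ≈ 28.065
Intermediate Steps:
j(p) = -12 (j(p) = -88 - 1*(-76) = -88 + 76 = -12)
P = 3059/3 (P = -12236/(-12) = -12236*(-1/12) = 3059/3 ≈ 1019.7)
G = -232 (G = -8*29 = -232)
√(P + G) = √(3059/3 - 232) = √(2363/3) = √7089/3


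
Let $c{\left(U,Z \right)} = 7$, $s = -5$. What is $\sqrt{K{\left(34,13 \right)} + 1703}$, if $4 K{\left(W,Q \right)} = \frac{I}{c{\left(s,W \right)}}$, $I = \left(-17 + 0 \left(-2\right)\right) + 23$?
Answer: $\frac{\sqrt{333830}}{14} \approx 41.27$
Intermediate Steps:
$I = 6$ ($I = \left(-17 + 0\right) + 23 = -17 + 23 = 6$)
$K{\left(W,Q \right)} = \frac{3}{14}$ ($K{\left(W,Q \right)} = \frac{6 \cdot \frac{1}{7}}{4} = \frac{1}{4} \cdot \frac{6}{7} = \frac{3}{14}$)
$\sqrt{K{\left(34,13 \right)} + 1703} = \sqrt{\frac{3}{14} + 1703} = \sqrt{\frac{23845}{14}} = \frac{\sqrt{333830}}{14}$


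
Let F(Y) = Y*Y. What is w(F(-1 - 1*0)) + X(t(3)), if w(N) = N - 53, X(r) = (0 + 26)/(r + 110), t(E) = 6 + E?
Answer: -6162/119 ≈ -51.781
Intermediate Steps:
F(Y) = Y²
X(r) = 26/(110 + r)
w(N) = -53 + N
w(F(-1 - 1*0)) + X(t(3)) = (-53 + (-1 - 1*0)²) + 26/(110 + (6 + 3)) = (-53 + (-1 + 0)²) + 26/(110 + 9) = (-53 + (-1)²) + 26/119 = (-53 + 1) + 26*(1/119) = -52 + 26/119 = -6162/119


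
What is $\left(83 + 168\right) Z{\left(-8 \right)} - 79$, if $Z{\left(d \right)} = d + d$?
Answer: $-4095$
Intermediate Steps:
$Z{\left(d \right)} = 2 d$
$\left(83 + 168\right) Z{\left(-8 \right)} - 79 = \left(83 + 168\right) 2 \left(-8\right) - 79 = 251 \left(-16\right) - 79 = -4016 - 79 = -4095$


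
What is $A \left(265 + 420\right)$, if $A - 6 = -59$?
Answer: $-36305$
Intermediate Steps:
$A = -53$ ($A = 6 - 59 = -53$)
$A \left(265 + 420\right) = - 53 \left(265 + 420\right) = \left(-53\right) 685 = -36305$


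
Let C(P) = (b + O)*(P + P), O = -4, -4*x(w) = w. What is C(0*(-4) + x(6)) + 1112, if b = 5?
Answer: 1109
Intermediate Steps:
x(w) = -w/4
C(P) = 2*P (C(P) = (5 - 4)*(P + P) = 1*(2*P) = 2*P)
C(0*(-4) + x(6)) + 1112 = 2*(0*(-4) - ¼*6) + 1112 = 2*(0 - 3/2) + 1112 = 2*(-3/2) + 1112 = -3 + 1112 = 1109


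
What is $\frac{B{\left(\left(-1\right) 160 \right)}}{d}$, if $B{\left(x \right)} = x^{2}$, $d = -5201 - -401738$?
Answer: $\frac{25600}{396537} \approx 0.064559$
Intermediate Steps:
$d = 396537$ ($d = -5201 + 401738 = 396537$)
$\frac{B{\left(\left(-1\right) 160 \right)}}{d} = \frac{\left(\left(-1\right) 160\right)^{2}}{396537} = \left(-160\right)^{2} \cdot \frac{1}{396537} = 25600 \cdot \frac{1}{396537} = \frac{25600}{396537}$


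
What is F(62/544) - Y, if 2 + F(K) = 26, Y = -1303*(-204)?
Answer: -265788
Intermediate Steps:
Y = 265812
F(K) = 24 (F(K) = -2 + 26 = 24)
F(62/544) - Y = 24 - 1*265812 = 24 - 265812 = -265788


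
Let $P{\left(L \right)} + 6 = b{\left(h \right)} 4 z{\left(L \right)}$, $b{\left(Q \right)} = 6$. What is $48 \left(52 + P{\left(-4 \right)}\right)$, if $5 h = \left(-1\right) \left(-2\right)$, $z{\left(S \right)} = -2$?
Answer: $-96$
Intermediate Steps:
$h = \frac{2}{5}$ ($h = \frac{\left(-1\right) \left(-2\right)}{5} = \frac{1}{5} \cdot 2 = \frac{2}{5} \approx 0.4$)
$P{\left(L \right)} = -54$ ($P{\left(L \right)} = -6 + 6 \cdot 4 \left(-2\right) = -6 + 24 \left(-2\right) = -6 - 48 = -54$)
$48 \left(52 + P{\left(-4 \right)}\right) = 48 \left(52 - 54\right) = 48 \left(-2\right) = -96$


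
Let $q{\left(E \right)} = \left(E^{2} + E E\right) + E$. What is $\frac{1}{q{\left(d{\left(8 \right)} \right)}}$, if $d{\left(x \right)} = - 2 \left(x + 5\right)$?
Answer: $\frac{1}{1326} \approx 0.00075415$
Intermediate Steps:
$d{\left(x \right)} = -10 - 2 x$ ($d{\left(x \right)} = - 2 \left(5 + x\right) = -10 - 2 x$)
$q{\left(E \right)} = E + 2 E^{2}$ ($q{\left(E \right)} = \left(E^{2} + E^{2}\right) + E = 2 E^{2} + E = E + 2 E^{2}$)
$\frac{1}{q{\left(d{\left(8 \right)} \right)}} = \frac{1}{\left(-10 - 16\right) \left(1 + 2 \left(-10 - 16\right)\right)} = \frac{1}{\left(-26\right) \left(1 + 2 \left(-26\right)\right)} = \frac{1}{\left(-26\right) \left(1 - 52\right)} = \frac{1}{\left(-26\right) \left(-51\right)} = \frac{1}{1326}$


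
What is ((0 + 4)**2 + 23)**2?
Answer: 1521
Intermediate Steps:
((0 + 4)**2 + 23)**2 = (4**2 + 23)**2 = (16 + 23)**2 = 39**2 = 1521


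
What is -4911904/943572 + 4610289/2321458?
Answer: -1763159805931/547615691994 ≈ -3.2197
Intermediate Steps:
-4911904/943572 + 4610289/2321458 = -4911904*1/943572 + 4610289*(1/2321458) = -1227976/235893 + 4610289/2321458 = -1763159805931/547615691994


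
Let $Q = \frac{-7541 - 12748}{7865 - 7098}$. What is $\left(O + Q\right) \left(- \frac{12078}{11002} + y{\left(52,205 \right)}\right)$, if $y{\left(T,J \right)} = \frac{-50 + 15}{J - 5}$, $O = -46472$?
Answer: $\frac{9988397148971}{168770680} \approx 59183.0$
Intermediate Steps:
$y{\left(T,J \right)} = - \frac{35}{-5 + J}$
$Q = - \frac{20289}{767} \approx -26.452$
$\left(O + Q\right) \left(- \frac{12078}{11002} + y{\left(52,205 \right)}\right) = \left(-46472 - \frac{20289}{767}\right) \left(- \frac{12078}{11002} - \frac{35}{-5 + 205}\right) = - \frac{35664313 \left(\left(-12078\right) \frac{1}{11002} - \frac{35}{200}\right)}{767} = - \frac{35664313 \left(- \frac{6039}{5501} - \frac{7}{40}\right)}{767} = \left(- \frac{35664313}{767}\right) \left(- \frac{280067}{220040}\right) = \frac{9988397148971}{168770680}$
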